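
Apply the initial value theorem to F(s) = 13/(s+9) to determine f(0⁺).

f(0⁺) = lim_{s→∞} s·13/(s+9) = lim_{s→∞} 13s/(s+9) = 13

Final answer: 13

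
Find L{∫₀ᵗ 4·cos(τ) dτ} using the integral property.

L{∫₀ᵗ f(τ)dτ} = F(s)/s with F(s) = 4s/(s² + 1), so the result is (4s/(s² + 1))/s = 4/(s² + 1)

Final answer: 4/(s² + 1)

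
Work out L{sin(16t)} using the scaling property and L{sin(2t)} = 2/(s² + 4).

Using L{f(at)} = (1/a)F(s/a) with a=8: L{sin(16t)} = (1/8) · 2/((s/8)² + 4) = (1/8) · 2·64/(s² + 256) = 16/(s² + 256)

Final answer: 16/(s² + 256)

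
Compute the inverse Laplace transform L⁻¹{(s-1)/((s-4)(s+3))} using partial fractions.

Using partial fractions, f(t) = (3e^(4t) + 4e^(-3t))/7

Final answer: (3e^(4t) + 4e^(-3t))/7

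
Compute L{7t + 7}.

L{7t + 7} = 7·L{t} + 7·L{1} = 7/s² + 7/s

Final answer: 7/s² + 7/s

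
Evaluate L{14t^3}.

L{t^n} = n!/s^(n+1). So L{14t^3} = 14·3!/s^4 = 84/s^4

Final answer: 84/s^4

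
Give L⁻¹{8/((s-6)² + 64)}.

Form: b/((s-a)² + b²) → e^(at)sin(bt). With a=6, b=8

Final answer: e^(6t)·sin(8t)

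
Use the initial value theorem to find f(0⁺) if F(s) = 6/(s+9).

f(0⁺) = lim_{s→∞} s·6/(s+9) = lim_{s→∞} 6s/(s+9) = 6

Final answer: 6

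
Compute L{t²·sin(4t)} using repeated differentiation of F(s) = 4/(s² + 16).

F(s) = 4/(s² + 16). F'(s) = -8s/(s² + 16)². F''(s) = -8(16 - 3s²)/(s² + 16)³ = (24s² - 128)/(s² + 16)³. So L{t²·sin(4t)} = (-1)² F''(s) = (24s² - 128)/(s² + 16)³

Final answer: (24s² - 128)/(s² + 16)³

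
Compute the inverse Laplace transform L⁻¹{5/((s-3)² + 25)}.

Using frequency shift, L⁻¹{5/((s-3)² + 25)} = e^(3t)·sin(5t)

Final answer: e^(3t)·sin(5t)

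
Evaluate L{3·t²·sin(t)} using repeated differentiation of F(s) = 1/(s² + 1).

F(s) = 1/(s² + 1). F'(s) = -2s/(s² + 1)². F''(s) = -2(1 - 3s²)/(s² + 1)³ = (6s² - 2)/(s² + 1)³. So L{t²·sin(t)} = (-1)² F''(s) = (6s² - 2)/(s² + 1)³. Then L{3·t²·sin(t)} = 3·(6s² - 2)/(s² + 1)³ = (18s² - 6)/(s² + 1)³

Final answer: (18s² - 6)/(s² + 1)³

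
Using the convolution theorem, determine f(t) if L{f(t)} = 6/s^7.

6/s^7 = (6/s)·(1/s^6) = L{6}·L{t^5/120}. By convolution, f(t) = 6*t^5/120 = ∫₀ᵗ 6·τ^5/120 dτ = 6·t^6/720

Final answer: 6·t^6/720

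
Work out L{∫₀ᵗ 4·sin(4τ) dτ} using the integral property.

L{∫₀ᵗ f(τ)dτ} = F(s)/s with F(s) = 16/(s² + 16), so the result is (16/(s² + 16))/s = 16/(s(s² + 16))

Final answer: 16/(s(s² + 16))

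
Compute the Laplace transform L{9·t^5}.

L{t^n} = n!/s^(n+1), so L{t^5} = 120/s^6. Then L{9·t^5} = 9·120/s^6 = 1080/s^6

Final answer: 1080/s^6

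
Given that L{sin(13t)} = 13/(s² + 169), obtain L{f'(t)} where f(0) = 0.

L{f'(t)} = s·F(s) - f(0) = s·13/(s² + 169) - 0 = 13s/(s² + 169)

Final answer: 13s/(s² + 169)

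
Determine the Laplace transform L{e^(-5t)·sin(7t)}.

L{e^(at)·sin(ωt)} = ω/((s-a)² + ω²), so L{e^(-5t)·sin(7t)} = 7/((s+5)² + 49)

Final answer: 7/((s+5)² + 49)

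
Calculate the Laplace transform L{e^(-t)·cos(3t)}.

L{e^(at)·cos(ωt)} = (s-a)/((s-a)² + ω²), so L{e^(-t)·cos(3t)} = (s+1)/((s+1)² + 9)

Final answer: (s+1)/((s+1)² + 9)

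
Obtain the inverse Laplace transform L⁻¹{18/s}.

L⁻¹{c/s} = c, so L⁻¹{18/s} = 18

Final answer: 18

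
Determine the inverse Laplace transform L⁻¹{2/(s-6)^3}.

L⁻¹{n!/(s-a)^(n+1)} = t^n·e^(at) with n=2, a=6. So L⁻¹{2/(s-6)^3} = t^2·e^(6t)

Final answer: t^2·e^(6t)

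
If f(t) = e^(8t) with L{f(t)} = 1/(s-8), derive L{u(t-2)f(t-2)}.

Time shift theorem: L{u(t-a)f(t-a)} = e^(-as)F(s). Here a=2, F(s) = 1/(s-8), so L{u(t-2)f(t-2)} = e^(-2s)·1/(s-8)

Final answer: e^(-2s)·1/(s-8)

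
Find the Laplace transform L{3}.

L{3} = 3 · L{1} = 3/s

Final answer: 3/s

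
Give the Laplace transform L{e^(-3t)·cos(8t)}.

L{e^(at)·cos(ωt)} = (s-a)/((s-a)² + ω²), so L{e^(-3t)·cos(8t)} = (s+3)/((s+3)² + 64)

Final answer: (s+3)/((s+3)² + 64)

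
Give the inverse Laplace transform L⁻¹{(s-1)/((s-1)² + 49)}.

Using frequency shift, L⁻¹{(s-1)/((s-1)² + 49)} = e^t·cos(7t)

Final answer: e^t·cos(7t)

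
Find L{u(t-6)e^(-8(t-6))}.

u(t-a)f(t-a) with f(t)=e^(-8t). L{e^(-8t)} = 1/(s+8). By time shift: e^(-6s)/(s+8)

Final answer: e^(-6s)/(s+8)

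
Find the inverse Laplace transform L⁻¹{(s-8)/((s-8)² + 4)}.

Using frequency shift, L⁻¹{(s-8)/((s-8)² + 4)} = e^(8t)·cos(2t)

Final answer: e^(8t)·cos(2t)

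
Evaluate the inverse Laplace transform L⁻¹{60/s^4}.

L⁻¹{n!/s^(n+1)} = t^n with n=3. So L⁻¹{6/s^4} = t^3, and L⁻¹{60/s^4} = (60/6)·t^3 = 10·t^3

Final answer: 10·t^3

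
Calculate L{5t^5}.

L{t^n} = n!/s^(n+1). So L{5t^5} = 5·5!/s^6 = 600/s^6

Final answer: 600/s^6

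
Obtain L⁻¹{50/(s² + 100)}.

This is the form c·a/(s² + a²) with a = 10, c = 5. L⁻¹ = 5·sin(10t)

Final answer: 5·sin(10t)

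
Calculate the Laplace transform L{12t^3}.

L{12t^3} = 12 · L{t^3} = 12 · 6/s^4 = 72/s^4

Final answer: 72/s^4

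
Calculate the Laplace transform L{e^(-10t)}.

L{e^(at)} = 1/(s-a), so L{e^(-10t)} = 1/(s+10)

Final answer: 1/(s+10)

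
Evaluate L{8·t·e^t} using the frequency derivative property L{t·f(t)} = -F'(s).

L{e^t} = 1/(s-1). By frequency derivative: L{t·e^t} = -d/ds[1/(s-1)] = -(-1)/(s-1)² = 1/(s-1)². Then L{8·t·e^t} = 8·1/(s-1)² = 8/(s-1)²

Final answer: 8/(s-1)²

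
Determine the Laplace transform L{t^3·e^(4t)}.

L{t^n·e^(at)} = n!/(s-a)^(n+1), so L{t^3·e^(4t)} = 6/(s-4)^4

Final answer: 6/(s-4)^4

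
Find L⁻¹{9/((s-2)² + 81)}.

Form: b/((s-a)² + b²) → e^(at)sin(bt). With a=2, b=9

Final answer: e^(2t)·sin(9t)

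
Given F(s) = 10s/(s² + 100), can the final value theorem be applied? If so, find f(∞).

The final value theorem requires all poles of sF(s) in the left half-plane. sF(s) = 10s²/(s² + 100) has poles at s = ±10i (imaginary axis). Theorem does NOT apply (oscillatory system).

Final answer: Not applicable (oscillatory)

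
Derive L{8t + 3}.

L{8t + 3} = 8·L{t} + 3·L{1} = 8/s² + 3/s

Final answer: 8/s² + 3/s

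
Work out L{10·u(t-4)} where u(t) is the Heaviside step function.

L{u(t-a)} = e^(-as)/s. Here a=4, so L{u(t-4)} = e^(-4s)/s, and L{10·u(t-4)} = 10·e^(-4s)/s

Final answer: 10·e^(-4s)/s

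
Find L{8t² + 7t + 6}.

L{8t² + 7t + 6} = 8·2/s³ + 7/s² + 6/s = 16/s³ + 7/s² + 6/s

Final answer: 16/s³ + 7/s² + 6/s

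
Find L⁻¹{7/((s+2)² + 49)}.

Form: b/((s-a)² + b²) → e^(at)sin(bt). With a=-2, b=7

Final answer: e^(-2t)·sin(7t)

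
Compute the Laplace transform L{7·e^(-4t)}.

L{e^(at)} = 1/(s-a), so L{e^(-4t)} = 1/(s+4). Then L{7·e^(-4t)} = 7/(s+4)

Final answer: 7/(s+4)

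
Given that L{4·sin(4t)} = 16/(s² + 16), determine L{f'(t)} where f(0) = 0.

L{f'(t)} = s·F(s) - f(0) = s·16/(s² + 16) - 0 = 16s/(s² + 16)

Final answer: 16s/(s² + 16)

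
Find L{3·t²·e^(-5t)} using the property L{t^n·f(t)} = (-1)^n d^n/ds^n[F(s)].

L{e^(-5t)} = 1/(s+5). d/ds[1/(s+5)] = -1/(s+5)². d²/ds²[1/(s+5)] = 2/(s+5)³. So L{t²·e^(-5t)} = (-1)² · 2/(s+5)³ = 2/(s+5)³. Then L{3·t²·e^(-5t)} = 3·2/(s+5)³ = 6/(s+5)³

Final answer: 6/(s+5)³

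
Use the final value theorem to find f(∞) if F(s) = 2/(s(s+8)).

f(∞) = lim_{s→0} s·2/(s(s+8)) = lim_{s→0} 2/(s+8) = 2/8 = 1/4

Final answer: 1/4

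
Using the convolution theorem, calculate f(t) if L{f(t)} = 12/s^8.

12/s^8 = (12/s)·(1/s^7) = L{12}·L{t^6/720}. By convolution, f(t) = 12*t^6/720 = ∫₀ᵗ 12·τ^6/720 dτ = 12·t^7/5040

Final answer: 12·t^7/5040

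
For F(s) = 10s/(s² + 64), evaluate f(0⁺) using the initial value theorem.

f(0⁺) = lim_{s→∞} s·10s/(s² + 64) = lim_{s→∞} 10s²/(s² + 64) = 10

Final answer: 10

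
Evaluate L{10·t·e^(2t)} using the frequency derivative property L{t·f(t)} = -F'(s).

L{e^(2t)} = 1/(s-2). By frequency derivative: L{t·e^(2t)} = -d/ds[1/(s-2)] = -(-1)/(s-2)² = 1/(s-2)². Then L{10·t·e^(2t)} = 10·1/(s-2)² = 10/(s-2)²

Final answer: 10/(s-2)²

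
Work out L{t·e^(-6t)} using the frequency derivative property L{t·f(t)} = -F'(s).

L{e^(-6t)} = 1/(s+6). By frequency derivative: L{t·e^(-6t)} = -d/ds[1/(s+6)] = -(-1)/(s+6)² = 1/(s+6)²

Final answer: 1/(s+6)²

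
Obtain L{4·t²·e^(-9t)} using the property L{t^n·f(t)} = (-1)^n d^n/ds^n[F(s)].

L{e^(-9t)} = 1/(s+9). d/ds[1/(s+9)] = -1/(s+9)². d²/ds²[1/(s+9)] = 2/(s+9)³. So L{t²·e^(-9t)} = (-1)² · 2/(s+9)³ = 2/(s+9)³. Then L{4·t²·e^(-9t)} = 4·2/(s+9)³ = 8/(s+9)³

Final answer: 8/(s+9)³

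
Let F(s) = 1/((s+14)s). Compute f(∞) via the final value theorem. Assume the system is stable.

f(∞) = lim_{s→0} sF(s) = lim_{s→0} 1/(s+14) = 1/14

Final answer: 1/14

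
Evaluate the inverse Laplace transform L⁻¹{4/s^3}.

L⁻¹{n!/s^(n+1)} = t^n with n=2. So L⁻¹{2/s^3} = t^2, and L⁻¹{4/s^3} = (4/2)·t^2 = 2·t^2

Final answer: 2·t^2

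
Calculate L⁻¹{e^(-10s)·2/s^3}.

L⁻¹{2/s^3} = t^2. By the time shift theorem, L⁻¹{e^(-as)F(s)} = u(t-a)f(t-a) with a=10, so L⁻¹{e^(-10s)·2/s^3} = u(t-10)·(t-10)^2

Final answer: u(t-10)·(t-10)^2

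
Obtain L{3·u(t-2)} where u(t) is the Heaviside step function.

L{u(t-a)} = e^(-as)/s. Here a=2, so L{u(t-2)} = e^(-2s)/s, and L{3·u(t-2)} = 3·e^(-2s)/s

Final answer: 3·e^(-2s)/s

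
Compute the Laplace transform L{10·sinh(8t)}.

L{sinh(ωt)} = ω/(s² - ω²), so L{sinh(8t)} = 8/(s² - 64). Then L{10·sinh(8t)} = 10·8/(s² - 64) = 80/(s² - 64)

Final answer: 80/(s² - 64)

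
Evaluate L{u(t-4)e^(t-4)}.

u(t-a)f(t-a) with f(t)=e^t. L{e^t} = 1/(s-1). By time shift: e^(-4s)/(s-1)

Final answer: e^(-4s)/(s-1)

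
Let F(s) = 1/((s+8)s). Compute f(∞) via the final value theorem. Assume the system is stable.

f(∞) = lim_{s→0} sF(s) = lim_{s→0} 1/(s+8) = 1/8

Final answer: 1/8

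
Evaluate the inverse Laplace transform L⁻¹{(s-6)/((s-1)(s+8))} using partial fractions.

Using partial fractions, f(t) = (-5e^t + 14e^(-8t))/9

Final answer: (-5e^t + 14e^(-8t))/9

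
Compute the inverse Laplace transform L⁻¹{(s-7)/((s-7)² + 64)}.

Using frequency shift, L⁻¹{(s-7)/((s-7)² + 64)} = e^(7t)·cos(8t)

Final answer: e^(7t)·cos(8t)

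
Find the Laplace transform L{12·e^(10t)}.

L{e^(at)} = 1/(s-a), so L{e^(10t)} = 1/(s-10). Then L{12·e^(10t)} = 12/(s-10)

Final answer: 12/(s-10)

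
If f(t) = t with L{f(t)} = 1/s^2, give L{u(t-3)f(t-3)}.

Time shift theorem: L{u(t-a)f(t-a)} = e^(-as)F(s). Here a=3, F(s) = 1/s^2, so L{u(t-3)f(t-3)} = e^(-3s)·1/s^2

Final answer: e^(-3s)·1/s^2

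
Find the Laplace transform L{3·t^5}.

L{t^n} = n!/s^(n+1), so L{t^5} = 120/s^6. Then L{3·t^5} = 3·120/s^6 = 360/s^6

Final answer: 360/s^6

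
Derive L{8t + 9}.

L{8t + 9} = 8·L{t} + 9·L{1} = 8/s² + 9/s

Final answer: 8/s² + 9/s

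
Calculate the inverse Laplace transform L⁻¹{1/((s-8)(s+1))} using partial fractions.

Decompose: A/(s-8) + B/(s+1). A = 1/9, B = -1/9. f(t) = (e^(8t) - e^(-t))/9

Final answer: (e^(8t) - e^(-t))/9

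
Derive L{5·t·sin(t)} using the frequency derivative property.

L{sin(t)} = 1/(s² + 1). By L{t·f(t)} = -F'(s): -d/ds[1/(s² + 1)] = -(1)·(-2s)/(s² + 1)² = 2s/(s² + 1)². Then L{5·t·sin(t)} = 5·2s/(s² + 1)² = 10s/(s² + 1)²

Final answer: 10s/(s² + 1)²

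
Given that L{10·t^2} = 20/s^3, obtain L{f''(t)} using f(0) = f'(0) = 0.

L{f''(t)} = s²F(s) - sf(0) - f'(0) = s²·20/s^3 - 0 - 0 = 20/s

Final answer: 20/s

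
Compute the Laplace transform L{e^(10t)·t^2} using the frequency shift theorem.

L{e^(at)·t^n} = n!/(s-a)^(n+1), so L{e^(10t)·t^2} = 2/(s-10)^3

Final answer: 2/(s-10)^3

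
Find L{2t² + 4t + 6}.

L{2t² + 4t + 6} = 2·2/s³ + 4/s² + 6/s = 4/s³ + 4/s² + 6/s

Final answer: 4/s³ + 4/s² + 6/s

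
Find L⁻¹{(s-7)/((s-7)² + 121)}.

Using frequency shift: L⁻¹{(s-a)/((s-a)² + b²)} = e^(at)cos(bt). Here a=7, b=11

Final answer: e^(7t)·cos(11t)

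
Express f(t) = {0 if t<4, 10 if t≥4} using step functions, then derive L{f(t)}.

f(t) = 10·u(t-4). L{u(t-4)} = e^(-4s)/s, so L{f(t)} = 10·e^(-4s)/s

Final answer: 10·e^(-4s)/s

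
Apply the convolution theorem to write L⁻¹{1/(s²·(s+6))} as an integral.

1/(s²·(s+6)) = (1/s^2)·(1/(s+6)) = L{t}·L{e^(-6t)}. So f(t) = t*e^(-6t) = ∫₀ᵗ τ·e^(-6(t-τ)) dτ

Final answer: ∫₀ᵗ τ·e^(-6(t-τ)) dτ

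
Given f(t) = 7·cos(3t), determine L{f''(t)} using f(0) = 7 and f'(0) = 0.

F(s) = 7s/(s² + 9). L{f''(t)} = s²F(s) - sf(0) - f'(0) = 7s³/(s² + 9) - 7s = (7s³ - 7s(s² + 9))/(s² + 9) = -63s/(s² + 9)

Final answer: -63s/(s² + 9)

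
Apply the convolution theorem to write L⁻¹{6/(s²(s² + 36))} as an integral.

6/(s²(s² + 36)) = (1/s²)·(6/(s² + 36)) = L{t}·L{sin(6t)}. So f(t) = t*(sin(6t)) = ∫₀ᵗ τ·sin(6(t-τ)) dτ

Final answer: ∫₀ᵗ τ·sin(6(t-τ)) dτ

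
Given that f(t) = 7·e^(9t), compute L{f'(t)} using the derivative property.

f(0) = 7, F(s) = 7/(s-9). L{f'(t)} = s·F(s) - f(0) = 7s/(s-9) - 7 = (7s - 7(s-9))/(s-9) = 63/(s-9)

Final answer: 63/(s-9)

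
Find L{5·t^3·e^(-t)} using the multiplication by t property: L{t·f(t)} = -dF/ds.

Using L{t^n·e^(at)} = n!/(s-a)^(n+1), L{t^3·e^(-t)} = 6/(s+1)^4, so L{5·t^3·e^(-t)} = 5·6/(s+1)^4 = 30/(s+1)^4

Final answer: 30/(s+1)^4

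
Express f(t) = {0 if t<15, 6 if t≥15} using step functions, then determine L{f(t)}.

f(t) = 6·u(t-15). L{u(t-15)} = e^(-15s)/s, so L{f(t)} = 6·e^(-15s)/s

Final answer: 6·e^(-15s)/s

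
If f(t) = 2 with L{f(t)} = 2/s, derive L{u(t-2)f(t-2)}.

Time shift theorem: L{u(t-a)f(t-a)} = e^(-as)F(s). Here a=2, F(s) = 2/s, so L{u(t-2)f(t-2)} = e^(-2s)·2/s

Final answer: e^(-2s)·2/s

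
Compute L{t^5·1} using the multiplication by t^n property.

L{1} = 1/s. d^1/ds^1[1/s] = -1/s². d^2/ds^2[1/s] = 2/s^3. d^3/ds^3[1/s] = -6/s^4. d^4/ds^4[1/s] = 24/s^5. d^5/ds^5[1/s] = -120/s^6. So L{t^5} = (-1)^{5}·-120/s^6 = 120/s^6

Final answer: 120/s^6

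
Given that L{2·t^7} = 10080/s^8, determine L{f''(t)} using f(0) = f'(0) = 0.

L{f''(t)} = s²F(s) - sf(0) - f'(0) = s²·10080/s^8 - 0 - 0 = 10080/s^6

Final answer: 10080/s^6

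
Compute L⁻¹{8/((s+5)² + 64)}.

Form: b/((s-a)² + b²) → e^(at)sin(bt). With a=-5, b=8

Final answer: e^(-5t)·sin(8t)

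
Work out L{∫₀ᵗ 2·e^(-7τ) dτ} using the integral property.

L{∫₀ᵗ f(τ)dτ} = F(s)/s with F(s) = 2/(s+7), so L{∫₀ᵗ 2·e^(-7τ) dτ} = 2/(s(s+7))

Final answer: 2/(s(s+7))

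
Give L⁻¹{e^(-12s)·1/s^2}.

L⁻¹{1/s^2} = t. By the time shift theorem, L⁻¹{e^(-as)F(s)} = u(t-a)f(t-a) with a=12, so L⁻¹{e^(-12s)·1/s^2} = u(t-12)·(t-12)

Final answer: u(t-12)·(t-12)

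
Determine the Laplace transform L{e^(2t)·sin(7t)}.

L{e^(at)·sin(ωt)} = ω/((s-a)² + ω²), so L{e^(2t)·sin(7t)} = 7/((s-2)² + 49)

Final answer: 7/((s-2)² + 49)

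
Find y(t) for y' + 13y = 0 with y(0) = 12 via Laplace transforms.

L{y'} + 13L{y} = 0. sY - 12 + 13Y = 0. Y(s+13) = 12. Y = 12/(s+13)

Final answer: y(t) = 12e^(-13t)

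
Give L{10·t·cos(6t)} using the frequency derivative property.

L{cos(6t)} = s/(s² + 36). Derivative: d/ds[s/(s² + 36)] = [(s² + 36) - s·2s]/(s² + 36)² = (36 - s²)/(s² + 36)². So L{t·cos(6t)} = -F'(s) = (s² - 36)/(s² + 36)². Then L{10·t·cos(6t)} = 10·(s² - 36)/(s² + 36)²

Final answer: 10·(s² - 36)/(s² + 36)²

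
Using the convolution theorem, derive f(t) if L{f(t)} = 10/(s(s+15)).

10/(s(s+15)) = (10/s)·(1/(s+15)) = L{10}·L{e^(-15t)}. By convolution, f(t) = 10*e^(-15t) = ∫₀ᵗ 10·e^(-15τ) dτ = 10·(1 - e^(-15t))/15

Final answer: 10·(1 - e^(-15t))/15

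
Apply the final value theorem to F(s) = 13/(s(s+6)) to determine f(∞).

f(∞) = lim_{s→0} s·13/(s(s+6)) = lim_{s→0} 13/(s+6) = 13/6 = 13/6

Final answer: 13/6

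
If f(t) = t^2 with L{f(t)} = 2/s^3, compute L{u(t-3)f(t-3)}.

Time shift theorem: L{u(t-a)f(t-a)} = e^(-as)F(s). Here a=3, F(s) = 2/s^3, so L{u(t-3)f(t-3)} = e^(-3s)·2/s^3

Final answer: e^(-3s)·2/s^3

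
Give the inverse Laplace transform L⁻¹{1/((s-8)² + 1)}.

Using frequency shift, L⁻¹{1/((s-8)² + 1)} = e^(8t)·sin(t)

Final answer: e^(8t)·sin(t)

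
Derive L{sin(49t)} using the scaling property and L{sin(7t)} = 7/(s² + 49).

Using L{f(at)} = (1/a)F(s/a) with a=7: L{sin(49t)} = (1/7) · 7/((s/7)² + 49) = (1/7) · 7·49/(s² + 2401) = 49/(s² + 2401)

Final answer: 49/(s² + 2401)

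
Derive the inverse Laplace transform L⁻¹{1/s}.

L⁻¹{c/s} = c, so L⁻¹{1/s} = 1

Final answer: 1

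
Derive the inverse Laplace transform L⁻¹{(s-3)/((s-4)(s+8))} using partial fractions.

Using partial fractions, f(t) = (e^(4t) + 11e^(-8t))/12

Final answer: (e^(4t) + 11e^(-8t))/12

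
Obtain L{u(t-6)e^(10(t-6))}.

u(t-a)f(t-a) with f(t)=e^(10t). L{e^(10t)} = 1/(s-10). By time shift: e^(-6s)/(s-10)

Final answer: e^(-6s)/(s-10)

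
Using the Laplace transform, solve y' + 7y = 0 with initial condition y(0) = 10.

L{y'} + 7L{y} = 0. sY - 10 + 7Y = 0. Y(s+7) = 10. Y = 10/(s+7)

Final answer: y(t) = 10e^(-7t)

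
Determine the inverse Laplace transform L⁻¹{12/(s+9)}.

L⁻¹{1/(s-a)} = e^(at), so L⁻¹{1/(s+9)} = e^(-9t), and L⁻¹{12/(s+9)} = 12·e^(-9t)

Final answer: 12·e^(-9t)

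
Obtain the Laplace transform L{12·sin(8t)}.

L{sin(ωt)} = ω/(s² + ω²), so L{sin(8t)} = 8/(s² + 64). Then L{12·sin(8t)} = 12·8/(s² + 64) = 96/(s² + 64)

Final answer: 96/(s² + 64)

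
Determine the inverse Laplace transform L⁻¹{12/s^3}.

L⁻¹{n!/s^(n+1)} = t^n with n=2. So L⁻¹{2/s^3} = t^2, and L⁻¹{12/s^3} = (12/2)·t^2 = 6·t^2

Final answer: 6·t^2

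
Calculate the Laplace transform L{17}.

L{17} = 17 · L{1} = 17/s

Final answer: 17/s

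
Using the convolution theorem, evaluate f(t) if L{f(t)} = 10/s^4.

10/s^4 = (10/s)·(1/s^3) = L{10}·L{t^2/2}. By convolution, f(t) = 10*t^2/2 = ∫₀ᵗ 10·τ^2/2 dτ = 10·t^3/6

Final answer: 10·t^3/6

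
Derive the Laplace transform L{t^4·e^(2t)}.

L{t^n·e^(at)} = n!/(s-a)^(n+1), so L{t^4·e^(2t)} = 24/(s-2)^5

Final answer: 24/(s-2)^5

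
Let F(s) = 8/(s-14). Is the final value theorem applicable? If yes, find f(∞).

sF(s) = 8s/(s-14) has a pole at s = 14 in the right half-plane. Theorem does NOT apply (unstable system; f(t) = 8·e^(14t) grows without bound).

Final answer: Not applicable (unstable)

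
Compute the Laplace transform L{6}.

L{6} = 6 · L{1} = 6/s

Final answer: 6/s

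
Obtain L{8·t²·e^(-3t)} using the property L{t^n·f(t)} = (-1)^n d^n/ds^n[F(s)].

L{e^(-3t)} = 1/(s+3). d/ds[1/(s+3)] = -1/(s+3)². d²/ds²[1/(s+3)] = 2/(s+3)³. So L{t²·e^(-3t)} = (-1)² · 2/(s+3)³ = 2/(s+3)³. Then L{8·t²·e^(-3t)} = 8·2/(s+3)³ = 16/(s+3)³

Final answer: 16/(s+3)³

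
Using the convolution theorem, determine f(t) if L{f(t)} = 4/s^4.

4/s^4 = (4/s)·(1/s^3) = L{4}·L{t^2/2}. By convolution, f(t) = 4*t^2/2 = ∫₀ᵗ 4·τ^2/2 dτ = 4·t^3/6

Final answer: 4·t^3/6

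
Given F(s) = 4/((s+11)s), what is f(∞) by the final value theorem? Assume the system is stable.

f(∞) = lim_{s→0} sF(s) = lim_{s→0} 4/(s+11) = 4/11

Final answer: 4/11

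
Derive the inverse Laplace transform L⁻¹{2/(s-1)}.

L⁻¹{1/(s-a)} = e^(at), so L⁻¹{1/(s-1)} = e^t, and L⁻¹{2/(s-1)} = 2·e^t

Final answer: 2·e^t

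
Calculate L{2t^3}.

L{t^n} = n!/s^(n+1). So L{2t^3} = 2·3!/s^4 = 12/s^4

Final answer: 12/s^4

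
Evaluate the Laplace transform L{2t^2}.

L{2t^2} = 2 · L{t^2} = 2 · 2/s^3 = 4/s^3

Final answer: 4/s^3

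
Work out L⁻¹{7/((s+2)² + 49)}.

Form: b/((s-a)² + b²) → e^(at)sin(bt). With a=-2, b=7

Final answer: e^(-2t)·sin(7t)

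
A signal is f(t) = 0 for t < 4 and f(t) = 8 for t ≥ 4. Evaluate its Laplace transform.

f(t) = 8·u(t-4). L{u(t-4)} = e^(-4s)/s, so L{f(t)} = 8·e^(-4s)/s

Final answer: 8·e^(-4s)/s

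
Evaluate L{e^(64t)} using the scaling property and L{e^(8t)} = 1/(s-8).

Using L{f(at)} = (1/a)F(s/a) with a=8 and f(t) = e^(8t): L{e^(64t)} = (1/8) · 1/((s/8)-8) = (1/8) · 8/(s-64) = 1/(s-64)

Final answer: 1/(s-64)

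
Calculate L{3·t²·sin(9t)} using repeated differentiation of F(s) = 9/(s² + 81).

F(s) = 9/(s² + 81). F'(s) = -18s/(s² + 81)². F''(s) = -18(81 - 3s²)/(s² + 81)³ = (54s² - 1458)/(s² + 81)³. So L{t²·sin(9t)} = (-1)² F''(s) = (54s² - 1458)/(s² + 81)³. Then L{3·t²·sin(9t)} = 3·(54s² - 1458)/(s² + 81)³ = (162s² - 4374)/(s² + 81)³

Final answer: (162s² - 4374)/(s² + 81)³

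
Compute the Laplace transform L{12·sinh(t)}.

L{sinh(ωt)} = ω/(s² - ω²), so L{sinh(t)} = 1/(s² - 1). Then L{12·sinh(t)} = 12·1/(s² - 1) = 12/(s² - 1)

Final answer: 12/(s² - 1)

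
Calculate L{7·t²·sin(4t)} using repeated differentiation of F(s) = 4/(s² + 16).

F(s) = 4/(s² + 16). F'(s) = -8s/(s² + 16)². F''(s) = -8(16 - 3s²)/(s² + 16)³ = (24s² - 128)/(s² + 16)³. So L{t²·sin(4t)} = (-1)² F''(s) = (24s² - 128)/(s² + 16)³. Then L{7·t²·sin(4t)} = 7·(24s² - 128)/(s² + 16)³ = (168s² - 896)/(s² + 16)³

Final answer: (168s² - 896)/(s² + 16)³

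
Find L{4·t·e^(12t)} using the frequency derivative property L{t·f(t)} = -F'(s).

L{e^(12t)} = 1/(s-12). By frequency derivative: L{t·e^(12t)} = -d/ds[1/(s-12)] = -(-1)/(s-12)² = 1/(s-12)². Then L{4·t·e^(12t)} = 4·1/(s-12)² = 4/(s-12)²

Final answer: 4/(s-12)²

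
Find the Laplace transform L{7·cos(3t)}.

L{cos(ωt)} = s/(s² + ω²), so L{cos(3t)} = s/(s² + 9). Then L{7·cos(3t)} = 7·s/(s² + 9) = 7s/(s² + 9)

Final answer: 7s/(s² + 9)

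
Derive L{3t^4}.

L{t^n} = n!/s^(n+1). So L{3t^4} = 3·4!/s^5 = 72/s^5

Final answer: 72/s^5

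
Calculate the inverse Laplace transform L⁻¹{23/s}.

L⁻¹{c/s} = c, so L⁻¹{23/s} = 23

Final answer: 23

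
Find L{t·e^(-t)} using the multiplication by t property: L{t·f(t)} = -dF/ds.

Using L{t^n·e^(at)} = n!/(s-a)^(n+1), L{t·e^(-t)} = 1/(s+1)^2

Final answer: 1/(s+1)^2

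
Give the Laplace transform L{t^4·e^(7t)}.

L{t^n·e^(at)} = n!/(s-a)^(n+1), so L{t^4·e^(7t)} = 24/(s-7)^5

Final answer: 24/(s-7)^5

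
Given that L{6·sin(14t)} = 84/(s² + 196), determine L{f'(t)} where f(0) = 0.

L{f'(t)} = s·F(s) - f(0) = s·84/(s² + 196) - 0 = 84s/(s² + 196)

Final answer: 84s/(s² + 196)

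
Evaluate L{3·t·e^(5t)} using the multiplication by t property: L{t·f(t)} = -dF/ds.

Using L{t^n·e^(at)} = n!/(s-a)^(n+1), L{t·e^(5t)} = 1/(s-5)^2, so L{3·t·e^(5t)} = 3·1/(s-5)^2 = 3/(s-5)^2

Final answer: 3/(s-5)^2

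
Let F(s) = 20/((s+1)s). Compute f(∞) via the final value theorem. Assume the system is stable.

f(∞) = lim_{s→0} sF(s) = lim_{s→0} 20/(s+1) = 20

Final answer: 20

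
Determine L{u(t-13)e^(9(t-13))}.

u(t-a)f(t-a) with f(t)=e^(9t). L{e^(9t)} = 1/(s-9). By time shift: e^(-13s)/(s-9)

Final answer: e^(-13s)/(s-9)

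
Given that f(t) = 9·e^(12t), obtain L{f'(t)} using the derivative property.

f(0) = 9, F(s) = 9/(s-12). L{f'(t)} = s·F(s) - f(0) = 9s/(s-12) - 9 = (9s - 9(s-12))/(s-12) = 108/(s-12)

Final answer: 108/(s-12)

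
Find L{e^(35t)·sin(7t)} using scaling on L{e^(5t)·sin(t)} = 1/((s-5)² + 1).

Scaling with a=7: L{e^(35t)·sin(7t)} = (1/7) · 1/((s/7-5)² + 1). Simplifying: 7/((s-35)² + 49)

Final answer: 7/((s-35)² + 49)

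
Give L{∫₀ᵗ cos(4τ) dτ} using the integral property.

L{∫₀ᵗ f(τ)dτ} = F(s)/s with F(s) = s/(s² + 16), so the result is (s/(s² + 16))/s = 1/(s² + 16)

Final answer: 1/(s² + 16)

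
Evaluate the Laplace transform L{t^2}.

L{t^n} = n!/s^(n+1), so L{t^2} = 2/s^3

Final answer: 2/s^3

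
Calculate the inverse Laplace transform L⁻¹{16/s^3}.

L⁻¹{n!/s^(n+1)} = t^n with n=2. So L⁻¹{2/s^3} = t^2, and L⁻¹{16/s^3} = (16/2)·t^2 = 8·t^2

Final answer: 8·t^2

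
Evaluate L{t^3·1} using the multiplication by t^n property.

L{1} = 1/s. d^1/ds^1[1/s] = -1/s². d^2/ds^2[1/s] = 2/s^3. d^3/ds^3[1/s] = -6/s^4. So L{t^3} = (-1)^{3}·-6/s^4 = 6/s^4

Final answer: 6/s^4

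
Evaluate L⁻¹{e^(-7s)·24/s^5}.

L⁻¹{24/s^5} = t^4. By the time shift theorem, L⁻¹{e^(-as)F(s)} = u(t-a)f(t-a) with a=7, so L⁻¹{e^(-7s)·24/s^5} = u(t-7)·(t-7)^4

Final answer: u(t-7)·(t-7)^4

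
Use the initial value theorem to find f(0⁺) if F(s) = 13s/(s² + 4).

f(0⁺) = lim_{s→∞} s·13s/(s² + 4) = lim_{s→∞} 13s²/(s² + 4) = 13

Final answer: 13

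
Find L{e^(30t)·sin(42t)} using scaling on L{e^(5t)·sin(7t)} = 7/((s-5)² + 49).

Scaling with a=6: L{e^(30t)·sin(42t)} = (1/6) · 7/((s/6-5)² + 49). Simplifying: 42/((s-30)² + 1764)

Final answer: 42/((s-30)² + 1764)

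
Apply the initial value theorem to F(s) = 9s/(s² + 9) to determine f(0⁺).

f(0⁺) = lim_{s→∞} s·9s/(s² + 9) = lim_{s→∞} 9s²/(s² + 9) = 9

Final answer: 9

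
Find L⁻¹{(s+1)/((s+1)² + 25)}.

Using frequency shift: L⁻¹{(s-a)/((s-a)² + b²)} = e^(at)cos(bt). Here a=-1, b=5

Final answer: e^(-t)·cos(5t)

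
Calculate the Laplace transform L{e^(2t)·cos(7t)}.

L{e^(at)·cos(ωt)} = (s-a)/((s-a)² + ω²), so L{e^(2t)·cos(7t)} = (s-2)/((s-2)² + 49)

Final answer: (s-2)/((s-2)² + 49)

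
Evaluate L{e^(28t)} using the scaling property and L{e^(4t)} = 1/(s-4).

Using L{f(at)} = (1/a)F(s/a) with a=7 and f(t) = e^(4t): L{e^(28t)} = (1/7) · 1/((s/7)-4) = (1/7) · 7/(s-28) = 1/(s-28)

Final answer: 1/(s-28)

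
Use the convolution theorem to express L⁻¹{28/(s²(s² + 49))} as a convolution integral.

28/(s²(s² + 49)) = (1/s²)·(28/(s² + 49)) = L{t}·L{4·sin(7t)}. So f(t) = t*(4·sin(7t)) = ∫₀ᵗ 4τ·sin(7(t-τ)) dτ

Final answer: ∫₀ᵗ 4τ·sin(7(t-τ)) dτ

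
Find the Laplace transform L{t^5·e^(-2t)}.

L{t^n·e^(at)} = n!/(s-a)^(n+1), so L{t^5·e^(-2t)} = 120/(s+2)^6

Final answer: 120/(s+2)^6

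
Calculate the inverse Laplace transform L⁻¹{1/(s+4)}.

L⁻¹{1/(s-a)} = e^(at), so L⁻¹{1/(s+4)} = e^(-4t)

Final answer: e^(-4t)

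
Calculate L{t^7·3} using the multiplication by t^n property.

L{3} = 3/s. d^1/ds^1[1/s] = -1/s². d^2/ds^2[1/s] = 2/s^3. d^3/ds^3[1/s] = -6/s^4. d^4/ds^4[1/s] = 24/s^5. d^5/ds^5[1/s] = -120/s^6. d^6/ds^6[1/s] = 720/s^7. d^7/ds^7[1/s] = -5040/s^8. So L{t^7} = (-1)^{7}·-5040/s^8 = 5040/s^8. Then L{t^7·3} = 3·5040/s^8 = 15120/s^8

Final answer: 15120/s^8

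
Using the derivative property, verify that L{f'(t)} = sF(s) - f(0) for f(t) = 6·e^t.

f'(t) = 6e^t. Direct: L{f'(t)} = 6/(s-1). Property: s·6/(s-1) - 6 = (6s - 6(s-1))/(s-1) = 6/(s-1). ✓

Final answer: 6/(s-1)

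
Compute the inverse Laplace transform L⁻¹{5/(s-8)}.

L⁻¹{1/(s-a)} = e^(at), so L⁻¹{1/(s-8)} = e^(8t), and L⁻¹{5/(s-8)} = 5·e^(8t)

Final answer: 5·e^(8t)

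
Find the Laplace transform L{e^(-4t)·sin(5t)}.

L{e^(at)·sin(ωt)} = ω/((s-a)² + ω²), so L{e^(-4t)·sin(5t)} = 5/((s+4)² + 25)

Final answer: 5/((s+4)² + 25)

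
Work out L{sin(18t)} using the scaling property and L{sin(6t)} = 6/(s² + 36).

Using L{f(at)} = (1/a)F(s/a) with a=3: L{sin(18t)} = (1/3) · 6/((s/3)² + 36) = (1/3) · 6·9/(s² + 324) = 18/(s² + 324)

Final answer: 18/(s² + 324)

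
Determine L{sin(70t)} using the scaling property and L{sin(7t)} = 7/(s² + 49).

Using L{f(at)} = (1/a)F(s/a) with a=10: L{sin(70t)} = (1/10) · 7/((s/10)² + 49) = (1/10) · 7·100/(s² + 4900) = 70/(s² + 4900)

Final answer: 70/(s² + 4900)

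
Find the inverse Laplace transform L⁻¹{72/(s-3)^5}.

L⁻¹{n!/(s-a)^(n+1)} = t^n·e^(at) with n=4, a=3. So L⁻¹{24/(s-3)^5} = t^4·e^(3t), and L⁻¹{72/(s-3)^5} = (72/24)·t^4·e^(3t) = 3·t^4·e^(3t)

Final answer: 3·t^4·e^(3t)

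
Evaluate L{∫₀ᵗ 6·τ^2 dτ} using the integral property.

L{∫₀ᵗ f(τ)dτ} = F(s)/s with f(t) = 6t^2. F(s) = 12/s^3, so L{∫₀ᵗ 6·τ^2 dτ} = (12/s^3)/s = 12/s^4. (Check: ∫₀ᵗ 6·τ^2 dτ = 6t^3/3.)

Final answer: 12/s^4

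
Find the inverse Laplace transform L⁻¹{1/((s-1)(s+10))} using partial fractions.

Decompose: A/(s-1) + B/(s+10). A = 1/11, B = -1/11. f(t) = (e^t - e^(-10t))/11

Final answer: (e^t - e^(-10t))/11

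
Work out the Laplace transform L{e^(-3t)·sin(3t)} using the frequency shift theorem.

Frequency shift: L{e^(at)f(t)} = F(s-a). L{e^(-3t)·sin(3t)} = 3/((s+3)² + 9)

Final answer: 3/((s+3)² + 9)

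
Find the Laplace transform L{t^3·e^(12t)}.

L{t^n·e^(at)} = n!/(s-a)^(n+1), so L{t^3·e^(12t)} = 6/(s-12)^4

Final answer: 6/(s-12)^4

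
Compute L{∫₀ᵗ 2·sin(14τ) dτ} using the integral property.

L{∫₀ᵗ f(τ)dτ} = F(s)/s with F(s) = 28/(s² + 196), so the result is (28/(s² + 196))/s = 28/(s(s² + 196))

Final answer: 28/(s(s² + 196))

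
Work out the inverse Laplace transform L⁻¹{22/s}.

L⁻¹{c/s} = c, so L⁻¹{22/s} = 22

Final answer: 22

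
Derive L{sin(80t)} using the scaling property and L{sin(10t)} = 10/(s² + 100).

Using L{f(at)} = (1/a)F(s/a) with a=8: L{sin(80t)} = (1/8) · 10/((s/8)² + 100) = (1/8) · 10·64/(s² + 6400) = 80/(s² + 6400)

Final answer: 80/(s² + 6400)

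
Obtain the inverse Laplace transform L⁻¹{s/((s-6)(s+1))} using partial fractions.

Using partial fractions, f(t) = (6e^(6t) + e^(-t))/7

Final answer: (6e^(6t) + e^(-t))/7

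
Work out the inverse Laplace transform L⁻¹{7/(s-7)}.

L⁻¹{1/(s-a)} = e^(at), so L⁻¹{1/(s-7)} = e^(7t), and L⁻¹{7/(s-7)} = 7·e^(7t)

Final answer: 7·e^(7t)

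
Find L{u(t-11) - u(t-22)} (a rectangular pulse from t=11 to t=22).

L{u(t-a)} = e^(-as)/s. L{u(t-11) - u(t-22)} = (e^(-11s) - e^(-22s))/s

Final answer: (e^(-11s) - e^(-22s))/s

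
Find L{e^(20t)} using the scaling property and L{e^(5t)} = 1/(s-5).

Using L{f(at)} = (1/a)F(s/a) with a=4 and f(t) = e^(5t): L{e^(20t)} = (1/4) · 1/((s/4)-5) = (1/4) · 4/(s-20) = 1/(s-20)

Final answer: 1/(s-20)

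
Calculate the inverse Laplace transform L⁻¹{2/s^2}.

L⁻¹{n!/s^(n+1)} = t^n with n=1. So L⁻¹{1/s^2} = t, and L⁻¹{2/s^2} = (2/1)·t = 2·t

Final answer: 2·t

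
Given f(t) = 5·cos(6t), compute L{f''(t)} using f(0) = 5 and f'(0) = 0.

F(s) = 5s/(s² + 36). L{f''(t)} = s²F(s) - sf(0) - f'(0) = 5s³/(s² + 36) - 5s = (5s³ - 5s(s² + 36))/(s² + 36) = -180s/(s² + 36)

Final answer: -180s/(s² + 36)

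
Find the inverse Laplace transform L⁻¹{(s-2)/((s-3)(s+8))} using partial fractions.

Using partial fractions, f(t) = (e^(3t) + 10e^(-8t))/11

Final answer: (e^(3t) + 10e^(-8t))/11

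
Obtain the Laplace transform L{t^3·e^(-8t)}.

L{t^n·e^(at)} = n!/(s-a)^(n+1), so L{t^3·e^(-8t)} = 6/(s+8)^4

Final answer: 6/(s+8)^4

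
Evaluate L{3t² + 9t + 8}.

L{3t² + 9t + 8} = 3·2/s³ + 9/s² + 8/s = 6/s³ + 9/s² + 8/s

Final answer: 6/s³ + 9/s² + 8/s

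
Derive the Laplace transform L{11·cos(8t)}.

L{cos(ωt)} = s/(s² + ω²), so L{cos(8t)} = s/(s² + 64). Then L{11·cos(8t)} = 11·s/(s² + 64) = 11s/(s² + 64)

Final answer: 11s/(s² + 64)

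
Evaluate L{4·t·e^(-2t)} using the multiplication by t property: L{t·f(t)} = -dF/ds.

Using L{t^n·e^(at)} = n!/(s-a)^(n+1), L{t·e^(-2t)} = 1/(s+2)^2, so L{4·t·e^(-2t)} = 4·1/(s+2)^2 = 4/(s+2)^2

Final answer: 4/(s+2)^2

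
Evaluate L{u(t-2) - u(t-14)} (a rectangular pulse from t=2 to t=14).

L{u(t-a)} = e^(-as)/s. L{u(t-2) - u(t-14)} = (e^(-2s) - e^(-14s))/s

Final answer: (e^(-2s) - e^(-14s))/s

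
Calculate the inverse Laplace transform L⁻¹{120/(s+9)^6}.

L⁻¹{n!/(s-a)^(n+1)} = t^n·e^(at), so L⁻¹{120/(s+9)^6} = t^5·e^(-9t)

Final answer: t^5·e^(-9t)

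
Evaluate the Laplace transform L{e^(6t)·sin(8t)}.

L{e^(at)·sin(ωt)} = ω/((s-a)² + ω²), so L{e^(6t)·sin(8t)} = 8/((s-6)² + 64)

Final answer: 8/((s-6)² + 64)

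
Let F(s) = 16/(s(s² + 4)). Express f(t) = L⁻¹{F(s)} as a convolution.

16/(s(s² + 4)) = (1/s)·(16/(s² + 4)) = L{1}·L{8·sin(2t)}. So f(t) = 1*(8·sin(2t)) = ∫₀ᵗ 8·sin(2τ) dτ

Final answer: ∫₀ᵗ 8·sin(2τ) dτ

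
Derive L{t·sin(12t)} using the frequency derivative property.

L{sin(12t)} = 12/(s² + 144). By L{t·f(t)} = -F'(s): -d/ds[12/(s² + 144)] = -(12)·(-2s)/(s² + 144)² = 24s/(s² + 144)²

Final answer: 24s/(s² + 144)²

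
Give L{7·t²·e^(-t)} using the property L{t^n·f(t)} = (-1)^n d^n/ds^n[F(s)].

L{e^(-t)} = 1/(s+1). d/ds[1/(s+1)] = -1/(s+1)². d²/ds²[1/(s+1)] = 2/(s+1)³. So L{t²·e^(-t)} = (-1)² · 2/(s+1)³ = 2/(s+1)³. Then L{7·t²·e^(-t)} = 7·2/(s+1)³ = 14/(s+1)³

Final answer: 14/(s+1)³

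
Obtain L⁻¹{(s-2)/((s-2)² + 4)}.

Using frequency shift: L⁻¹{(s-a)/((s-a)² + b²)} = e^(at)cos(bt). Here a=2, b=2

Final answer: e^(2t)·cos(2t)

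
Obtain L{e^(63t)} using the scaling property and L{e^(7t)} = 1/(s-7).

Using L{f(at)} = (1/a)F(s/a) with a=9 and f(t) = e^(7t): L{e^(63t)} = (1/9) · 1/((s/9)-7) = (1/9) · 9/(s-63) = 1/(s-63)

Final answer: 1/(s-63)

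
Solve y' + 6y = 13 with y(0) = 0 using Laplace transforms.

sY + 6Y = 13/s. Y = 13/(s(s+6)). Partial fractions: Y = 13/6/s - 13/6/(s+6)

Final answer: y(t) = 13/6(1 - e^(-6t))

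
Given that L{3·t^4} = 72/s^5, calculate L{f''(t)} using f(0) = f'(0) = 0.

L{f''(t)} = s²F(s) - sf(0) - f'(0) = s²·72/s^5 - 0 - 0 = 72/s^3

Final answer: 72/s^3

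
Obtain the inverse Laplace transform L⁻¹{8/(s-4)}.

L⁻¹{1/(s-a)} = e^(at), so L⁻¹{1/(s-4)} = e^(4t), and L⁻¹{8/(s-4)} = 8·e^(4t)

Final answer: 8·e^(4t)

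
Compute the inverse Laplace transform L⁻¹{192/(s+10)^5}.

L⁻¹{n!/(s-a)^(n+1)} = t^n·e^(at) with n=4, a=-10. So L⁻¹{24/(s+10)^5} = t^4·e^(-10t), and L⁻¹{192/(s+10)^5} = (192/24)·t^4·e^(-10t) = 8·t^4·e^(-10t)

Final answer: 8·t^4·e^(-10t)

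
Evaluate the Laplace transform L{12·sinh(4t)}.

L{sinh(ωt)} = ω/(s² - ω²), so L{sinh(4t)} = 4/(s² - 16). Then L{12·sinh(4t)} = 12·4/(s² - 16) = 48/(s² - 16)

Final answer: 48/(s² - 16)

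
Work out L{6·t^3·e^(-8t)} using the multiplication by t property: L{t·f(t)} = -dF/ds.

Using L{t^n·e^(at)} = n!/(s-a)^(n+1), L{t^3·e^(-8t)} = 6/(s+8)^4, so L{6·t^3·e^(-8t)} = 6·6/(s+8)^4 = 36/(s+8)^4

Final answer: 36/(s+8)^4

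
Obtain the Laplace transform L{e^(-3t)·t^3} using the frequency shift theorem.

L{e^(at)·t^n} = n!/(s-a)^(n+1), so L{e^(-3t)·t^3} = 6/(s+3)^4

Final answer: 6/(s+3)^4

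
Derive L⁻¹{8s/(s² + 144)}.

This is the form c·s/(s² + a²) with a = 12, c = 8. L⁻¹ = 8·cos(12t)

Final answer: 8·cos(12t)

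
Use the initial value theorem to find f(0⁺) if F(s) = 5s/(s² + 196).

f(0⁺) = lim_{s→∞} s·5s/(s² + 196) = lim_{s→∞} 5s²/(s² + 196) = 5

Final answer: 5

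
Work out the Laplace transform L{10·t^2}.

L{t^n} = n!/s^(n+1), so L{t^2} = 2/s^3. Then L{10·t^2} = 10·2/s^3 = 20/s^3

Final answer: 20/s^3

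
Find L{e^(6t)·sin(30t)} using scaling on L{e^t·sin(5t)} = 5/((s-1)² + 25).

Scaling with a=6: L{e^(6t)·sin(30t)} = (1/6) · 5/((s/6-1)² + 25). Simplifying: 30/((s-6)² + 900)

Final answer: 30/((s-6)² + 900)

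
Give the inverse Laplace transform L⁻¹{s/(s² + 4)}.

L⁻¹{s/(s² + 4)} = cos(2t)

Final answer: cos(2t)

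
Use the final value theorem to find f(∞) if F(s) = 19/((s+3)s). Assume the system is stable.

f(∞) = lim_{s→0} sF(s) = lim_{s→0} 19/(s+3) = 19/3

Final answer: 19/3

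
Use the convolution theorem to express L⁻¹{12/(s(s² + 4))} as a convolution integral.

12/(s(s² + 4)) = (1/s)·(12/(s² + 4)) = L{1}·L{6·sin(2t)}. So f(t) = 1*(6·sin(2t)) = ∫₀ᵗ 6·sin(2τ) dτ

Final answer: ∫₀ᵗ 6·sin(2τ) dτ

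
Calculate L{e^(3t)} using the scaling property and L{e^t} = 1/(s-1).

Using L{f(at)} = (1/a)F(s/a) with a=3 and f(t) = e^t: L{e^(3t)} = (1/3) · 1/((s/3)-1) = (1/3) · 3/(s-3) = 1/(s-3)

Final answer: 1/(s-3)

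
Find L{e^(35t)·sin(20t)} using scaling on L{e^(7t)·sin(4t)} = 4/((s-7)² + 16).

Scaling with a=5: L{e^(35t)·sin(20t)} = (1/5) · 4/((s/5-7)² + 16). Simplifying: 20/((s-35)² + 400)

Final answer: 20/((s-35)² + 400)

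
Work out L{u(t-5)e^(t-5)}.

u(t-a)f(t-a) with f(t)=e^t. L{e^t} = 1/(s-1). By time shift: e^(-5s)/(s-1)

Final answer: e^(-5s)/(s-1)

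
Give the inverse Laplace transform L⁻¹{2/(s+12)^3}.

L⁻¹{n!/(s-a)^(n+1)} = t^n·e^(at), so L⁻¹{2/(s+12)^3} = t^2·e^(-12t)

Final answer: t^2·e^(-12t)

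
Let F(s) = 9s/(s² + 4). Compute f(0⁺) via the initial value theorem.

f(0⁺) = lim_{s→∞} s·9s/(s² + 4) = lim_{s→∞} 9s²/(s² + 4) = 9

Final answer: 9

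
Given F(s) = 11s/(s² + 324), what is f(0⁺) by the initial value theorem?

f(0⁺) = lim_{s→∞} s·11s/(s² + 324) = lim_{s→∞} 11s²/(s² + 324) = 11

Final answer: 11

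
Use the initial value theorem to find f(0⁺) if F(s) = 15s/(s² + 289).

f(0⁺) = lim_{s→∞} s·15s/(s² + 289) = lim_{s→∞} 15s²/(s² + 289) = 15

Final answer: 15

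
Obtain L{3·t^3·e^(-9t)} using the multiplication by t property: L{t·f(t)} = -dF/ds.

Using L{t^n·e^(at)} = n!/(s-a)^(n+1), L{t^3·e^(-9t)} = 6/(s+9)^4, so L{3·t^3·e^(-9t)} = 3·6/(s+9)^4 = 18/(s+9)^4

Final answer: 18/(s+9)^4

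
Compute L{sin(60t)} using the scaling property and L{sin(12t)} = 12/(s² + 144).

Using L{f(at)} = (1/a)F(s/a) with a=5: L{sin(60t)} = (1/5) · 12/((s/5)² + 144) = (1/5) · 12·25/(s² + 3600) = 60/(s² + 3600)

Final answer: 60/(s² + 3600)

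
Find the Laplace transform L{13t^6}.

L{13t^6} = 13 · L{t^6} = 13 · 720/s^7 = 9360/s^7

Final answer: 9360/s^7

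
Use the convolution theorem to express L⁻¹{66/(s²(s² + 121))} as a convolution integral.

66/(s²(s² + 121)) = (1/s²)·(66/(s² + 121)) = L{t}·L{6·sin(11t)}. So f(t) = t*(6·sin(11t)) = ∫₀ᵗ 6τ·sin(11(t-τ)) dτ

Final answer: ∫₀ᵗ 6τ·sin(11(t-τ)) dτ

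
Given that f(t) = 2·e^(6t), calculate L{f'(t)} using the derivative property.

f(0) = 2, F(s) = 2/(s-6). L{f'(t)} = s·F(s) - f(0) = 2s/(s-6) - 2 = (2s - 2(s-6))/(s-6) = 12/(s-6)

Final answer: 12/(s-6)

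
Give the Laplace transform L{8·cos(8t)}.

L{cos(ωt)} = s/(s² + ω²), so L{cos(8t)} = s/(s² + 64). Then L{8·cos(8t)} = 8·s/(s² + 64) = 8s/(s² + 64)

Final answer: 8s/(s² + 64)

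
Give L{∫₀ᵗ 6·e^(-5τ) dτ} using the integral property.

L{∫₀ᵗ f(τ)dτ} = F(s)/s with F(s) = 6/(s+5), so L{∫₀ᵗ 6·e^(-5τ) dτ} = 6/(s(s+5))

Final answer: 6/(s(s+5))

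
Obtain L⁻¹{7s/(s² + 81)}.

This is the form c·s/(s² + a²) with a = 9, c = 7. L⁻¹ = 7·cos(9t)

Final answer: 7·cos(9t)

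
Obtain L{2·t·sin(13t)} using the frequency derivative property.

L{sin(13t)} = 13/(s² + 169). By L{t·f(t)} = -F'(s): -d/ds[13/(s² + 169)] = -(13)·(-2s)/(s² + 169)² = 26s/(s² + 169)². Then L{2·t·sin(13t)} = 2·26s/(s² + 169)² = 52s/(s² + 169)²

Final answer: 52s/(s² + 169)²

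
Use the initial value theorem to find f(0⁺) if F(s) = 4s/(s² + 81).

f(0⁺) = lim_{s→∞} s·4s/(s² + 81) = lim_{s→∞} 4s²/(s² + 81) = 4

Final answer: 4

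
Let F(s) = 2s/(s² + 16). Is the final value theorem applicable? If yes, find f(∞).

The final value theorem requires all poles of sF(s) in the left half-plane. sF(s) = 2s²/(s² + 16) has poles at s = ±4i (imaginary axis). Theorem does NOT apply (oscillatory system).

Final answer: Not applicable (oscillatory)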